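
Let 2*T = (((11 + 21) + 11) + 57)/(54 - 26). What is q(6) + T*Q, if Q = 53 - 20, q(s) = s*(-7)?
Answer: 237/14 ≈ 16.929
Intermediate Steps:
q(s) = -7*s
Q = 33
T = 25/14 (T = ((((11 + 21) + 11) + 57)/(54 - 26))/2 = (((32 + 11) + 57)/28)/2 = ((43 + 57)*(1/28))/2 = (100*(1/28))/2 = (½)*(25/7) = 25/14 ≈ 1.7857)
q(6) + T*Q = -7*6 + (25/14)*33 = -42 + 825/14 = 237/14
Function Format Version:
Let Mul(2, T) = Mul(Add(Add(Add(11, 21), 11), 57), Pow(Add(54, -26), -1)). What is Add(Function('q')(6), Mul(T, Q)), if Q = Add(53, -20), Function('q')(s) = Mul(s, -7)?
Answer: Rational(237, 14) ≈ 16.929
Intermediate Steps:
Function('q')(s) = Mul(-7, s)
Q = 33
T = Rational(25, 14) (T = Mul(Rational(1, 2), Mul(Add(Add(Add(11, 21), 11), 57), Pow(Add(54, -26), -1))) = Mul(Rational(1, 2), Mul(Add(Add(32, 11), 57), Pow(28, -1))) = Mul(Rational(1, 2), Mul(Add(43, 57), Rational(1, 28))) = Mul(Rational(1, 2), Mul(100, Rational(1, 28))) = Mul(Rational(1, 2), Rational(25, 7)) = Rational(25, 14) ≈ 1.7857)
Add(Function('q')(6), Mul(T, Q)) = Add(Mul(-7, 6), Mul(Rational(25, 14), 33)) = Add(-42, Rational(825, 14)) = Rational(237, 14)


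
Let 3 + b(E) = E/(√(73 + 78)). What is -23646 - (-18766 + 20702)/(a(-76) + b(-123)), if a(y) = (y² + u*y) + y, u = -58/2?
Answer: -111448073031874/4713140411 - 119064*√151/4713140411 ≈ -23646.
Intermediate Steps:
u = -29 (u = -58*½ = -29)
a(y) = y² - 28*y (a(y) = (y² - 29*y) + y = y² - 28*y)
b(E) = -3 + E*√151/151 (b(E) = -3 + E/(√(73 + 78)) = -3 + E/(√151) = -3 + E*(√151/151) = -3 + E*√151/151)
-23646 - (-18766 + 20702)/(a(-76) + b(-123)) = -23646 - (-18766 + 20702)/(-76*(-28 - 76) + (-3 + (1/151)*(-123)*√151)) = -23646 - 1936/(-76*(-104) + (-3 - 123*√151/151)) = -23646 - 1936/(7904 + (-3 - 123*√151/151)) = -23646 - 1936/(7901 - 123*√151/151)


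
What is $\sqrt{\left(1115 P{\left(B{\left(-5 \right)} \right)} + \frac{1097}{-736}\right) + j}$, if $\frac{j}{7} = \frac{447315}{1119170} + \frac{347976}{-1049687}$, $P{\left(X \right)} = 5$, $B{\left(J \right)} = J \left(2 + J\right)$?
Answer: $\frac{\sqrt{2604433885834774194416813197106}}{21615918876136} \approx 74.659$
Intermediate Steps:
$j = \frac{112135016679}{234955639958}$ ($j = 7 \left(\frac{447315}{1119170} + \frac{347976}{-1049687}\right) = 7 \left(447315 \cdot \frac{1}{1119170} + 347976 \left(- \frac{1}{1049687}\right)\right) = 7 \left(\frac{89463}{223834} - \frac{347976}{1049687}\right) = 7 \cdot \frac{16019288097}{234955639958} = \frac{112135016679}{234955639958} \approx 0.47726$)
$\sqrt{\left(1115 P{\left(B{\left(-5 \right)} \right)} + \frac{1097}{-736}\right) + j} = \sqrt{\left(1115 \cdot 5 + \frac{1097}{-736}\right) + \frac{112135016679}{234955639958}} = \sqrt{\left(5575 + 1097 \left(- \frac{1}{736}\right)\right) + \frac{112135016679}{234955639958}} = \sqrt{\left(5575 - \frac{1097}{736}\right) + \frac{112135016679}{234955639958}} = \sqrt{\frac{4102103}{736} + \frac{112135016679}{234955639958}} = \sqrt{\frac{481947383455453709}{86463675504544}} = \frac{\sqrt{2604433885834774194416813197106}}{21615918876136}$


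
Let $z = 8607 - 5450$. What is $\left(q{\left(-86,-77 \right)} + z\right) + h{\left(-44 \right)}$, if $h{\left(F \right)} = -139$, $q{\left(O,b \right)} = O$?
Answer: $2932$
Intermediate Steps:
$z = 3157$
$\left(q{\left(-86,-77 \right)} + z\right) + h{\left(-44 \right)} = \left(-86 + 3157\right) - 139 = 3071 - 139 = 2932$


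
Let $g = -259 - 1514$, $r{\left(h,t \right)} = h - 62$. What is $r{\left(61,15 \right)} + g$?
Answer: $-1774$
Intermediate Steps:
$r{\left(h,t \right)} = -62 + h$
$g = -1773$ ($g = -259 - 1514 = -1773$)
$r{\left(61,15 \right)} + g = \left(-62 + 61\right) - 1773 = -1 - 1773 = -1774$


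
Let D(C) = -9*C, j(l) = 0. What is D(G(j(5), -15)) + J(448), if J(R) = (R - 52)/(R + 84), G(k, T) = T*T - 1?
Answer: -268029/133 ≈ -2015.3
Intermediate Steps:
G(k, T) = -1 + T² (G(k, T) = T² - 1 = -1 + T²)
J(R) = (-52 + R)/(84 + R)
D(G(j(5), -15)) + J(448) = -9*(-1 + (-15)²) + (-52 + 448)/(84 + 448) = -9*(-1 + 225) + 396/532 = -9*224 + (1/532)*396 = -2016 + 99/133 = -268029/133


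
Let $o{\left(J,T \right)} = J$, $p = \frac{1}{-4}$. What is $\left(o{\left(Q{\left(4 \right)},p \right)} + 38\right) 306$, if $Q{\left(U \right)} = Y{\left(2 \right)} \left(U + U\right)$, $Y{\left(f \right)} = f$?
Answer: $16524$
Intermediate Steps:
$Q{\left(U \right)} = 4 U$ ($Q{\left(U \right)} = 2 \left(U + U\right) = 2 \cdot 2 U = 4 U$)
$p = - \frac{1}{4} \approx -0.25$
$\left(o{\left(Q{\left(4 \right)},p \right)} + 38\right) 306 = \left(4 \cdot 4 + 38\right) 306 = \left(16 + 38\right) 306 = 54 \cdot 306 = 16524$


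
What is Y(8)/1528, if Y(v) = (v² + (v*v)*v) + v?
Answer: 73/191 ≈ 0.38220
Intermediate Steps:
Y(v) = v + v² + v³ (Y(v) = (v² + v²*v) + v = (v² + v³) + v = v + v² + v³)
Y(8)/1528 = (8*(1 + 8 + 8²))/1528 = (8*(1 + 8 + 64))*(1/1528) = (8*73)*(1/1528) = 584*(1/1528) = 73/191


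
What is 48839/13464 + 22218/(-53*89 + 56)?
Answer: -71504573/62755704 ≈ -1.1394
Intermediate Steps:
48839/13464 + 22218/(-53*89 + 56) = 48839*(1/13464) + 22218/(-4717 + 56) = 48839/13464 + 22218/(-4661) = 48839/13464 + 22218*(-1/4661) = 48839/13464 - 22218/4661 = -71504573/62755704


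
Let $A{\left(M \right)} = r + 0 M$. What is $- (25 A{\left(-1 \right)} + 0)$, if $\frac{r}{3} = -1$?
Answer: $75$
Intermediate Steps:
$r = -3$ ($r = 3 \left(-1\right) = -3$)
$A{\left(M \right)} = -3$ ($A{\left(M \right)} = -3 + 0 M = -3 + 0 = -3$)
$- (25 A{\left(-1 \right)} + 0) = - (25 \left(-3\right) + 0) = - (-75 + 0) = \left(-1\right) \left(-75\right) = 75$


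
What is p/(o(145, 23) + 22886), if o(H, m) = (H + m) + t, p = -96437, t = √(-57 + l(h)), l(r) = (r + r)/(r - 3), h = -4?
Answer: -15562810186/3720408803 + 96437*I*√2737/3720408803 ≈ -4.1831 + 0.0013561*I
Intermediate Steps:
l(r) = 2*r/(-3 + r) (l(r) = (2*r)/(-3 + r) = 2*r/(-3 + r))
t = I*√2737/7 (t = √(-57 + 2*(-4)/(-3 - 4)) = √(-57 + 2*(-4)/(-7)) = √(-57 + 2*(-4)*(-⅐)) = √(-57 + 8/7) = √(-391/7) = I*√2737/7 ≈ 7.4738*I)
o(H, m) = H + m + I*√2737/7 (o(H, m) = (H + m) + I*√2737/7 = H + m + I*√2737/7)
p/(o(145, 23) + 22886) = -96437/((145 + 23 + I*√2737/7) + 22886) = -96437/((168 + I*√2737/7) + 22886) = -96437/(23054 + I*√2737/7)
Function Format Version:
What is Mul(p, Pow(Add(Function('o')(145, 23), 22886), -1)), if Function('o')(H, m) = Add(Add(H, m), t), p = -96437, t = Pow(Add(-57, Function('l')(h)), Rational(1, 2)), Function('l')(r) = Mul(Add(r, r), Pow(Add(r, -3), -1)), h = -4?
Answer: Add(Rational(-15562810186, 3720408803), Mul(Rational(96437, 3720408803), I, Pow(2737, Rational(1, 2)))) ≈ Add(-4.1831, Mul(0.0013561, I))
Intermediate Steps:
Function('l')(r) = Mul(2, r, Pow(Add(-3, r), -1)) (Function('l')(r) = Mul(Mul(2, r), Pow(Add(-3, r), -1)) = Mul(2, r, Pow(Add(-3, r), -1)))
t = Mul(Rational(1, 7), I, Pow(2737, Rational(1, 2))) (t = Pow(Add(-57, Mul(2, -4, Pow(Add(-3, -4), -1))), Rational(1, 2)) = Pow(Add(-57, Mul(2, -4, Pow(-7, -1))), Rational(1, 2)) = Pow(Add(-57, Mul(2, -4, Rational(-1, 7))), Rational(1, 2)) = Pow(Add(-57, Rational(8, 7)), Rational(1, 2)) = Pow(Rational(-391, 7), Rational(1, 2)) = Mul(Rational(1, 7), I, Pow(2737, Rational(1, 2))) ≈ Mul(7.4738, I))
Function('o')(H, m) = Add(H, m, Mul(Rational(1, 7), I, Pow(2737, Rational(1, 2)))) (Function('o')(H, m) = Add(Add(H, m), Mul(Rational(1, 7), I, Pow(2737, Rational(1, 2)))) = Add(H, m, Mul(Rational(1, 7), I, Pow(2737, Rational(1, 2)))))
Mul(p, Pow(Add(Function('o')(145, 23), 22886), -1)) = Mul(-96437, Pow(Add(Add(145, 23, Mul(Rational(1, 7), I, Pow(2737, Rational(1, 2)))), 22886), -1)) = Mul(-96437, Pow(Add(Add(168, Mul(Rational(1, 7), I, Pow(2737, Rational(1, 2)))), 22886), -1)) = Mul(-96437, Pow(Add(23054, Mul(Rational(1, 7), I, Pow(2737, Rational(1, 2)))), -1))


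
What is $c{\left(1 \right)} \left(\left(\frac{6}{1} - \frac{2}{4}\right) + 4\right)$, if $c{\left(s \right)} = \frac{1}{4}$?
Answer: $\frac{19}{8} \approx 2.375$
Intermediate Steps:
$c{\left(s \right)} = \frac{1}{4}$
$c{\left(1 \right)} \left(\left(\frac{6}{1} - \frac{2}{4}\right) + 4\right) = \frac{\left(\frac{6}{1} - \frac{2}{4}\right) + 4}{4} = \frac{\left(6 \cdot 1 - \frac{1}{2}\right) + 4}{4} = \frac{\left(6 - \frac{1}{2}\right) + 4}{4} = \frac{\frac{11}{2} + 4}{4} = \frac{1}{4} \cdot \frac{19}{2} = \frac{19}{8}$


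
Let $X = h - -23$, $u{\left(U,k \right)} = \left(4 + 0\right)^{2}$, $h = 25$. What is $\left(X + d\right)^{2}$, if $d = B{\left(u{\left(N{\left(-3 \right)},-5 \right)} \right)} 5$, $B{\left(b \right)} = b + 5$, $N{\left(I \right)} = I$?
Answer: $23409$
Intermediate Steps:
$u{\left(U,k \right)} = 16$ ($u{\left(U,k \right)} = 4^{2} = 16$)
$B{\left(b \right)} = 5 + b$
$d = 105$ ($d = \left(5 + 16\right) 5 = 21 \cdot 5 = 105$)
$X = 48$ ($X = 25 - -23 = 25 + 23 = 48$)
$\left(X + d\right)^{2} = \left(48 + 105\right)^{2} = 153^{2} = 23409$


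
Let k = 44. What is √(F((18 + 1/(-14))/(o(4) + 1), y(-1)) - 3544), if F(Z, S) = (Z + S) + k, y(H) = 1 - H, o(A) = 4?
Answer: I*√17122630/70 ≈ 59.114*I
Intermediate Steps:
F(Z, S) = 44 + S + Z (F(Z, S) = (Z + S) + 44 = (S + Z) + 44 = 44 + S + Z)
√(F((18 + 1/(-14))/(o(4) + 1), y(-1)) - 3544) = √((44 + (1 - 1*(-1)) + (18 + 1/(-14))/(4 + 1)) - 3544) = √((44 + (1 + 1) + (18 - 1/14)/5) - 3544) = √((44 + 2 + (251/14)*(⅕)) - 3544) = √((44 + 2 + 251/70) - 3544) = √(3471/70 - 3544) = √(-244609/70) = I*√17122630/70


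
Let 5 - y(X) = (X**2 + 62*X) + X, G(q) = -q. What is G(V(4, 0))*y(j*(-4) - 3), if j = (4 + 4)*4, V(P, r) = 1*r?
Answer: 0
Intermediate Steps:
V(P, r) = r
j = 32 (j = 8*4 = 32)
y(X) = 5 - X**2 - 63*X (y(X) = 5 - ((X**2 + 62*X) + X) = 5 - (X**2 + 63*X) = 5 + (-X**2 - 63*X) = 5 - X**2 - 63*X)
G(V(4, 0))*y(j*(-4) - 3) = (-1*0)*(5 - (32*(-4) - 3)**2 - 63*(32*(-4) - 3)) = 0*(5 - (-128 - 3)**2 - 63*(-128 - 3)) = 0*(5 - 1*(-131)**2 - 63*(-131)) = 0*(5 - 1*17161 + 8253) = 0*(5 - 17161 + 8253) = 0*(-8903) = 0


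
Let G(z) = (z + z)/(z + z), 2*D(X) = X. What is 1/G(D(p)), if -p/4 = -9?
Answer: 1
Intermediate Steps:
p = 36 (p = -4*(-9) = 36)
D(X) = X/2
G(z) = 1 (G(z) = (2*z)/((2*z)) = (2*z)*(1/(2*z)) = 1)
1/G(D(p)) = 1/1 = 1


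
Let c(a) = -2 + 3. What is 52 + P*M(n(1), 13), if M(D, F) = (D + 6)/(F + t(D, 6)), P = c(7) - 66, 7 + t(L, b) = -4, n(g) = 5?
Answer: -611/2 ≈ -305.50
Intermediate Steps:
c(a) = 1
t(L, b) = -11 (t(L, b) = -7 - 4 = -11)
P = -65 (P = 1 - 66 = -65)
M(D, F) = (6 + D)/(-11 + F) (M(D, F) = (D + 6)/(F - 11) = (6 + D)/(-11 + F))
52 + P*M(n(1), 13) = 52 - 65*(6 + 5)/(-11 + 13) = 52 - 65*11/2 = 52 - 715/2 = -611/2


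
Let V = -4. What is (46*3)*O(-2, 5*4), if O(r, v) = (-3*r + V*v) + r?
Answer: -10488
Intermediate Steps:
O(r, v) = -4*v - 2*r (O(r, v) = (-3*r - 4*v) + r = (-4*v - 3*r) + r = -4*v - 2*r)
(46*3)*O(-2, 5*4) = (46*3)*(-20*4 - 2*(-2)) = 138*(-4*20 + 4) = 138*(-80 + 4) = 138*(-76) = -10488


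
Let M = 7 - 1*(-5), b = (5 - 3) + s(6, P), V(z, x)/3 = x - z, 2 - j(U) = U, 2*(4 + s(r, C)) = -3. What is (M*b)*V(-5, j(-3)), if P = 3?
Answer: -1260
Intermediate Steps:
s(r, C) = -11/2 (s(r, C) = -4 + (1/2)*(-3) = -4 - 3/2 = -11/2)
j(U) = 2 - U
V(z, x) = -3*z + 3*x (V(z, x) = 3*(x - z) = -3*z + 3*x)
b = -7/2 (b = (5 - 3) - 11/2 = 2 - 11/2 = -7/2 ≈ -3.5000)
M = 12 (M = 7 + 5 = 12)
(M*b)*V(-5, j(-3)) = (12*(-7/2))*(-3*(-5) + 3*(2 - 1*(-3))) = -42*(15 + 3*(2 + 3)) = -42*(15 + 3*5) = -42*(15 + 15) = -42*30 = -1260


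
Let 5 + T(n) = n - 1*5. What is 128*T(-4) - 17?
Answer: -1809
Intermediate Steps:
T(n) = -10 + n (T(n) = -5 + (n - 1*5) = -5 + (n - 5) = -5 + (-5 + n) = -10 + n)
128*T(-4) - 17 = 128*(-10 - 4) - 17 = 128*(-14) - 17 = -1792 - 17 = -1809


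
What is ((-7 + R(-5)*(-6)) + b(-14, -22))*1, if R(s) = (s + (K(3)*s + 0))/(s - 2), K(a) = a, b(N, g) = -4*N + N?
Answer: 125/7 ≈ 17.857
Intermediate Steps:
b(N, g) = -3*N
R(s) = 4*s/(-2 + s) (R(s) = (s + (3*s + 0))/(s - 2) = (s + 3*s)/(-2 + s) = (4*s)/(-2 + s) = 4*s/(-2 + s))
((-7 + R(-5)*(-6)) + b(-14, -22))*1 = ((-7 + (4*(-5)/(-2 - 5))*(-6)) - 3*(-14))*1 = ((-7 + (4*(-5)/(-7))*(-6)) + 42)*1 = ((-7 + (4*(-5)*(-⅐))*(-6)) + 42)*1 = ((-7 + (20/7)*(-6)) + 42)*1 = ((-7 - 120/7) + 42)*1 = (-169/7 + 42)*1 = (125/7)*1 = 125/7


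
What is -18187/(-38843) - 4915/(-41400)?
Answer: 188771029/321620040 ≈ 0.58694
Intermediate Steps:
-18187/(-38843) - 4915/(-41400) = -18187*(-1/38843) - 4915*(-1/41400) = 18187/38843 + 983/8280 = 188771029/321620040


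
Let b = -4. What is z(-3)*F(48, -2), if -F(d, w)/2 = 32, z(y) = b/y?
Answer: -256/3 ≈ -85.333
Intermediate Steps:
z(y) = -4/y
F(d, w) = -64 (F(d, w) = -2*32 = -64)
z(-3)*F(48, -2) = -4/(-3)*(-64) = -4*(-1/3)*(-64) = (4/3)*(-64) = -256/3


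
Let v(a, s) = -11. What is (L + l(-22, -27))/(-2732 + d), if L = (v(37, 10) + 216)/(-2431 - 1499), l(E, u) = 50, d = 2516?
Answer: -39259/169776 ≈ -0.23124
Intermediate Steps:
L = -41/786 (L = (-11 + 216)/(-2431 - 1499) = 205/(-3930) = 205*(-1/3930) = -41/786 ≈ -0.052163)
(L + l(-22, -27))/(-2732 + d) = (-41/786 + 50)/(-2732 + 2516) = (39259/786)/(-216) = (39259/786)*(-1/216) = -39259/169776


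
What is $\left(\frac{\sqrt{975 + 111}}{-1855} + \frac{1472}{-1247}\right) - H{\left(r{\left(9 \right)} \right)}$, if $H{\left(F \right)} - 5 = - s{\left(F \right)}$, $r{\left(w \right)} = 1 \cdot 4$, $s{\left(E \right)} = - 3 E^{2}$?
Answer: $- \frac{67563}{1247} - \frac{\sqrt{1086}}{1855} \approx -54.198$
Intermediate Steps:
$r{\left(w \right)} = 4$
$H{\left(F \right)} = 5 + 3 F^{2}$ ($H{\left(F \right)} = 5 - - 3 F^{2} = 5 + 3 F^{2}$)
$\left(\frac{\sqrt{975 + 111}}{-1855} + \frac{1472}{-1247}\right) - H{\left(r{\left(9 \right)} \right)} = \left(\frac{\sqrt{975 + 111}}{-1855} + \frac{1472}{-1247}\right) - \left(5 + 3 \cdot 4^{2}\right) = \left(\sqrt{1086} \left(- \frac{1}{1855}\right) + 1472 \left(- \frac{1}{1247}\right)\right) - \left(5 + 3 \cdot 16\right) = \left(- \frac{\sqrt{1086}}{1855} - \frac{1472}{1247}\right) - \left(5 + 48\right) = \left(- \frac{1472}{1247} - \frac{\sqrt{1086}}{1855}\right) - 53 = - \frac{67563}{1247} - \frac{\sqrt{1086}}{1855}$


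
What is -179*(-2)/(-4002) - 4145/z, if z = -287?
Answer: 8242772/574287 ≈ 14.353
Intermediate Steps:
-179*(-2)/(-4002) - 4145/z = -179*(-2)/(-4002) - 4145/(-287) = 358*(-1/4002) - 4145*(-1/287) = -179/2001 + 4145/287 = 8242772/574287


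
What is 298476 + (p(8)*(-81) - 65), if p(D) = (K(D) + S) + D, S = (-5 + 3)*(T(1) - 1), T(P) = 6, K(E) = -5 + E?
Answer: 298330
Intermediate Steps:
S = -10 (S = (-5 + 3)*(6 - 1) = -2*5 = -10)
p(D) = -15 + 2*D (p(D) = ((-5 + D) - 10) + D = (-15 + D) + D = -15 + 2*D)
298476 + (p(8)*(-81) - 65) = 298476 + ((-15 + 2*8)*(-81) - 65) = 298476 + ((-15 + 16)*(-81) - 65) = 298476 + (1*(-81) - 65) = 298476 + (-81 - 65) = 298476 - 146 = 298330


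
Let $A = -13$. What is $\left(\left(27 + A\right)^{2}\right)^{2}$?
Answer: $38416$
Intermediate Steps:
$\left(\left(27 + A\right)^{2}\right)^{2} = \left(\left(27 - 13\right)^{2}\right)^{2} = \left(14^{2}\right)^{2} = 196^{2} = 38416$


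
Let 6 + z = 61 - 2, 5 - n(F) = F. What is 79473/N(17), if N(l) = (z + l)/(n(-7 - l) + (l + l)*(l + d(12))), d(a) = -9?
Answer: 3417339/10 ≈ 3.4173e+5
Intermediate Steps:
n(F) = 5 - F
z = 53 (z = -6 + (61 - 2) = -6 + 59 = 53)
N(l) = (53 + l)/(12 + l + 2*l*(-9 + l)) (N(l) = (53 + l)/((5 - (-7 - l)) + (l + l)*(l - 9)) = (53 + l)/((5 + (7 + l)) + (2*l)*(-9 + l)) = (53 + l)/((12 + l) + 2*l*(-9 + l)) = (53 + l)/(12 + l + 2*l*(-9 + l)))
79473/N(17) = 79473/(((53 + 17)/(12 - 17*17 + 2*17²))) = 79473/((70/(12 - 289 + 2*289))) = 79473/((70/(12 - 289 + 578))) = 79473/((70/301)) = 79473/(((1/301)*70)) = 79473/(10/43) = 79473*(43/10) = 3417339/10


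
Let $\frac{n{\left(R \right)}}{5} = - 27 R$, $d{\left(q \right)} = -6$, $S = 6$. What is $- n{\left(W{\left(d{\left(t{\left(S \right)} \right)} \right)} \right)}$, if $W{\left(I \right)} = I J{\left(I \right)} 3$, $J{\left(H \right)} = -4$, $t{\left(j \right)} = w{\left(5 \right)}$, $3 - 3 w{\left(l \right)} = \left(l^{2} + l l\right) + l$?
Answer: $9720$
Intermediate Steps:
$w{\left(l \right)} = 1 - \frac{2 l^{2}}{3} - \frac{l}{3}$ ($w{\left(l \right)} = 1 - \frac{\left(l^{2} + l l\right) + l}{3} = 1 - \frac{\left(l^{2} + l^{2}\right) + l}{3} = 1 - \frac{2 l^{2} + l}{3} = 1 - \frac{l + 2 l^{2}}{3} = 1 - \left(\frac{l}{3} + \frac{2 l^{2}}{3}\right) = 1 - \frac{2 l^{2}}{3} - \frac{l}{3}$)
$t{\left(j \right)} = - \frac{52}{3}$ ($t{\left(j \right)} = 1 - \frac{2 \cdot 5^{2}}{3} - \frac{5}{3} = 1 - \frac{50}{3} - \frac{5}{3} = - \frac{52}{3}$)
$W{\left(I \right)} = - 12 I$ ($W{\left(I \right)} = I \left(-4\right) 3 = - 4 I 3 = - 12 I$)
$n{\left(R \right)} = - 135 R$ ($n{\left(R \right)} = 5 \left(- 27 R\right) = - 135 R$)
$- n{\left(W{\left(d{\left(t{\left(S \right)} \right)} \right)} \right)} = - \left(-135\right) \left(\left(-12\right) \left(-6\right)\right) = - \left(-135\right) 72 = \left(-1\right) \left(-9720\right) = 9720$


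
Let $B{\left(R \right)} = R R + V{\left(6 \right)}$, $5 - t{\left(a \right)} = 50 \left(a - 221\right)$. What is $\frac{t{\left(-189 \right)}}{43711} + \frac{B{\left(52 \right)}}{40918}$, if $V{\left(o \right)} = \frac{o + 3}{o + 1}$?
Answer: $\frac{6700920337}{12519966886} \approx 0.53522$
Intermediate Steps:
$V{\left(o \right)} = \frac{3 + o}{1 + o}$
$t{\left(a \right)} = 11055 - 50 a$ ($t{\left(a \right)} = 5 - 50 \left(a - 221\right) = 5 - 50 \left(-221 + a\right) = 5 - \left(-11050 + 50 a\right) = 11055 - 50 a$)
$B{\left(R \right)} = \frac{9}{7} + R^{2}$ ($B{\left(R \right)} = R R + \frac{3 + 6}{1 + 6} = R^{2} + \frac{1}{7} \cdot 9 = R^{2} + \frac{9}{7} = \frac{9}{7} + R^{2}$)
$\frac{t{\left(-189 \right)}}{43711} + \frac{B{\left(52 \right)}}{40918} = \frac{11055 - -9450}{43711} + \frac{\frac{9}{7} + 52^{2}}{40918} = \left(11055 + 9450\right) \frac{1}{43711} + \left(\frac{9}{7} + 2704\right) \frac{1}{40918} = 20505 \cdot \frac{1}{43711} + \frac{18937}{7} \cdot \frac{1}{40918} = \frac{20505}{43711} + \frac{18937}{286426} = \frac{6700920337}{12519966886}$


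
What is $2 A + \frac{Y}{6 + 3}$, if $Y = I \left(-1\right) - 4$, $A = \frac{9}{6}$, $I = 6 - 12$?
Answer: $\frac{29}{9} \approx 3.2222$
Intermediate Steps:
$I = -6$ ($I = 6 - 12 = -6$)
$A = \frac{3}{2}$ ($A = 9 \cdot \frac{1}{6} = \frac{3}{2} \approx 1.5$)
$Y = 2$ ($Y = \left(-6\right) \left(-1\right) - 4 = 6 - 4 = 2$)
$2 A + \frac{Y}{6 + 3} = 2 \cdot \frac{3}{2} + \frac{2}{6 + 3} = 3 + \frac{2}{9} = \frac{29}{9}$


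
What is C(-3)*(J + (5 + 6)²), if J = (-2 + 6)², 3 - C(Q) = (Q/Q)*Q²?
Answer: -822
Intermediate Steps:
C(Q) = 3 - Q² (C(Q) = 3 - Q/Q*Q² = 3 - Q²)
J = 16 (J = 4² = 16)
C(-3)*(J + (5 + 6)²) = (3 - 1*(-3)²)*(16 + (5 + 6)²) = (3 - 1*9)*(16 + 11²) = (3 - 9)*(16 + 121) = -6*137 = -822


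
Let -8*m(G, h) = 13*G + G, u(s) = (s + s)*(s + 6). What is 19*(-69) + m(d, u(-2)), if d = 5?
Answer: -5279/4 ≈ -1319.8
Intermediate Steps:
u(s) = 2*s*(6 + s) (u(s) = (2*s)*(6 + s) = 2*s*(6 + s))
m(G, h) = -7*G/4 (m(G, h) = -(13*G + G)/8 = -7*G/4)
19*(-69) + m(d, u(-2)) = 19*(-69) - 7/4*5 = -1311 - 35/4 = -5279/4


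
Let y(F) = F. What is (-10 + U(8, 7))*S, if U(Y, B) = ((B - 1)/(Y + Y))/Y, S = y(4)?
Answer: -637/16 ≈ -39.813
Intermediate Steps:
S = 4
U(Y, B) = (-1 + B)/(2*Y**2) (U(Y, B) = ((-1 + B)/((2*Y)))/Y = ((-1 + B)*(1/(2*Y)))/Y = ((-1 + B)/(2*Y))/Y = (-1 + B)/(2*Y**2))
(-10 + U(8, 7))*S = (-10 + (1/2)*(-1 + 7)/8**2)*4 = (-10 + (1/2)*(1/64)*6)*4 = (-10 + 3/64)*4 = -637/64*4 = -637/16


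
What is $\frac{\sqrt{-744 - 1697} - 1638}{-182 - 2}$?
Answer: $\frac{819}{92} - \frac{i \sqrt{2441}}{184} \approx 8.9022 - 0.26851 i$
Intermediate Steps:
$\frac{\sqrt{-744 - 1697} - 1638}{-182 - 2} = \frac{\sqrt{-2441} - 1638}{-184} = \left(i \sqrt{2441} - 1638\right) \left(- \frac{1}{184}\right) = \left(-1638 + i \sqrt{2441}\right) \left(- \frac{1}{184}\right) = \frac{819}{92} - \frac{i \sqrt{2441}}{184}$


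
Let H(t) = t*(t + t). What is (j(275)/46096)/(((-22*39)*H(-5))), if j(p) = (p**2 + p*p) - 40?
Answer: -15121/197751840 ≈ -7.6464e-5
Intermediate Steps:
j(p) = -40 + 2*p**2 (j(p) = (p**2 + p**2) - 40 = 2*p**2 - 40 = -40 + 2*p**2)
H(t) = 2*t**2 (H(t) = t*(2*t) = 2*t**2)
(j(275)/46096)/(((-22*39)*H(-5))) = ((-40 + 2*275**2)/46096)/(((-22*39)*(2*(-5)**2))) = ((-40 + 2*75625)*(1/46096))/((-1716*25)) = ((-40 + 151250)*(1/46096))/((-858*50)) = (151210*(1/46096))/(-42900) = (75605/23048)*(-1/42900) = -15121/197751840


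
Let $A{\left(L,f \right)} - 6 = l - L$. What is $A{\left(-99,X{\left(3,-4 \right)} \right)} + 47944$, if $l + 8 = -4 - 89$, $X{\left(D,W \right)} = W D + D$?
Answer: $47948$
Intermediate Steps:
$X{\left(D,W \right)} = D + D W$ ($X{\left(D,W \right)} = D W + D = D + D W$)
$l = -101$ ($l = -8 - 93 = -101$)
$A{\left(L,f \right)} = -95 - L$ ($A{\left(L,f \right)} = 6 - \left(101 + L\right) = -95 - L$)
$A{\left(-99,X{\left(3,-4 \right)} \right)} + 47944 = \left(-95 - -99\right) + 47944 = \left(-95 + 99\right) + 47944 = 4 + 47944 = 47948$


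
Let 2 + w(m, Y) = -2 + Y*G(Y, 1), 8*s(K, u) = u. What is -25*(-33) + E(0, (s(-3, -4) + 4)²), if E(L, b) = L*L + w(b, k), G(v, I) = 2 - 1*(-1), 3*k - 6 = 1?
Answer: 828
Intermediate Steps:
k = 7/3 (k = 2 + (⅓)*1 = 2 + ⅓ = 7/3 ≈ 2.3333)
s(K, u) = u/8
G(v, I) = 3 (G(v, I) = 2 + 1 = 3)
w(m, Y) = -4 + 3*Y (w(m, Y) = -2 + (-2 + Y*3) = -2 + (-2 + 3*Y) = -4 + 3*Y)
E(L, b) = 3 + L² (E(L, b) = L*L + (-4 + 3*(7/3)) = L² + (-4 + 7) = L² + 3 = 3 + L²)
-25*(-33) + E(0, (s(-3, -4) + 4)²) = -25*(-33) + (3 + 0²) = 825 + (3 + 0) = 825 + 3 = 828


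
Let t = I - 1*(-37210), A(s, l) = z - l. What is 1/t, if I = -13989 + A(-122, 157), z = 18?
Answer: 1/23082 ≈ 4.3324e-5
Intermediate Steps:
A(s, l) = 18 - l
I = -14128 (I = -13989 + (18 - 1*157) = -13989 + (18 - 157) = -13989 - 139 = -14128)
t = 23082 (t = -14128 - 1*(-37210) = -14128 + 37210 = 23082)
1/t = 1/23082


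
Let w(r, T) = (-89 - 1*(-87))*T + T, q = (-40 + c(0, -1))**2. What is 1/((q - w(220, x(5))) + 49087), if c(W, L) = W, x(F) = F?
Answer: 1/50692 ≈ 1.9727e-5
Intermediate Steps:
q = 1600 (q = (-40 + 0)**2 = (-40)**2 = 1600)
w(r, T) = -T (w(r, T) = (-89 + 87)*T + T = -2*T + T = -T)
1/((q - w(220, x(5))) + 49087) = 1/((1600 - (-1)*5) + 49087) = 1/((1600 - 1*(-5)) + 49087) = 1/((1600 + 5) + 49087) = 1/(1605 + 49087) = 1/50692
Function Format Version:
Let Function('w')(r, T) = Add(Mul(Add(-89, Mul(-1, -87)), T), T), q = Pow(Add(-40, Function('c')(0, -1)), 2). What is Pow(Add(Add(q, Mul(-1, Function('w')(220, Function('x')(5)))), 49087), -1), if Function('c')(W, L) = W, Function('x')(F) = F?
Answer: Rational(1, 50692) ≈ 1.9727e-5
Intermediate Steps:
q = 1600 (q = Pow(Add(-40, 0), 2) = Pow(-40, 2) = 1600)
Function('w')(r, T) = Mul(-1, T) (Function('w')(r, T) = Add(Mul(Add(-89, 87), T), T) = Add(Mul(-2, T), T) = Mul(-1, T))
Pow(Add(Add(q, Mul(-1, Function('w')(220, Function('x')(5)))), 49087), -1) = Pow(Add(Add(1600, Mul(-1, Mul(-1, 5))), 49087), -1) = Pow(Add(Add(1600, Mul(-1, -5)), 49087), -1) = Pow(Add(Add(1600, 5), 49087), -1) = Pow(Add(1605, 49087), -1) = Pow(50692, -1) = Rational(1, 50692)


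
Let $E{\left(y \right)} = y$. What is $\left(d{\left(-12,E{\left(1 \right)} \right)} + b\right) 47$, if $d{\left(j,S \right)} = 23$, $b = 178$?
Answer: $9447$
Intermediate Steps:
$\left(d{\left(-12,E{\left(1 \right)} \right)} + b\right) 47 = \left(23 + 178\right) 47 = 201 \cdot 47 = 9447$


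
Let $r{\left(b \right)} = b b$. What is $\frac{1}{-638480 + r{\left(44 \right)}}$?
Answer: $- \frac{1}{636544} \approx -1.571 \cdot 10^{-6}$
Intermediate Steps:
$r{\left(b \right)} = b^{2}$
$\frac{1}{-638480 + r{\left(44 \right)}} = \frac{1}{-638480 + 44^{2}} = \frac{1}{-638480 + 1936} = \frac{1}{-636544} = - \frac{1}{636544}$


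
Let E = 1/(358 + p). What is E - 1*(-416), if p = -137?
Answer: 91937/221 ≈ 416.00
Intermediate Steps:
E = 1/221 (E = 1/(358 - 137) = 1/221 ≈ 0.0045249)
E - 1*(-416) = 1/221 - 1*(-416) = 1/221 + 416 = 91937/221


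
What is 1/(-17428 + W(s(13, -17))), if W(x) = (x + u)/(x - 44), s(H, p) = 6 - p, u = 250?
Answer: -1/17441 ≈ -5.7336e-5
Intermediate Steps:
W(x) = (250 + x)/(-44 + x) (W(x) = (x + 250)/(x - 44) = (250 + x)/(-44 + x))
1/(-17428 + W(s(13, -17))) = 1/(-17428 + (250 + (6 - 1*(-17)))/(-44 + (6 - 1*(-17)))) = 1/(-17428 + (250 + (6 + 17))/(-44 + (6 + 17))) = 1/(-17428 + (250 + 23)/(-44 + 23)) = 1/(-17428 + 273/(-21)) = 1/(-17428 - 1/21*273) = 1/(-17428 - 13) = 1/(-17441) = -1/17441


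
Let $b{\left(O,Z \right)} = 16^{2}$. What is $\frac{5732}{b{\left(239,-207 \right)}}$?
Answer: $\frac{1433}{64} \approx 22.391$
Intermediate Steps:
$b{\left(O,Z \right)} = 256$
$\frac{5732}{b{\left(239,-207 \right)}} = \frac{5732}{256} = 5732 \cdot \frac{1}{256} = \frac{1433}{64}$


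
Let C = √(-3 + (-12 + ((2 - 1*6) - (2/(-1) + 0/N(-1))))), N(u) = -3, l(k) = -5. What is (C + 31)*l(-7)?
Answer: -155 - 5*I*√17 ≈ -155.0 - 20.616*I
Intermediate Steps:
C = I*√17 (C = √(-3 + (-12 + ((2 - 1*6) - (2/(-1) + 0/(-3))))) = √(-3 + (-12 + ((2 - 6) - (2*(-1) + 0*(-⅓))))) = √(-3 + (-12 + (-4 - (-2 + 0)))) = √(-3 + (-12 + (-4 - 1*(-2)))) = √(-3 + (-12 + (-4 + 2))) = √(-3 + (-12 - 2)) = √(-3 - 14) = √(-17) = I*√17 ≈ 4.1231*I)
(C + 31)*l(-7) = (I*√17 + 31)*(-5) = (31 + I*√17)*(-5) = -155 - 5*I*√17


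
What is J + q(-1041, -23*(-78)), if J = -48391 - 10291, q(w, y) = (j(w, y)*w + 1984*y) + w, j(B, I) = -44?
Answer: 3545377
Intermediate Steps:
q(w, y) = -43*w + 1984*y (q(w, y) = (-44*w + 1984*y) + w = -43*w + 1984*y)
J = -58682
J + q(-1041, -23*(-78)) = -58682 + (-43*(-1041) + 1984*(-23*(-78))) = -58682 + (44763 + 1984*1794) = -58682 + (44763 + 3559296) = -58682 + 3604059 = 3545377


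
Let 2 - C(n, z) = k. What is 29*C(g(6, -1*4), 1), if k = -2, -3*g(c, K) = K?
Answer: 116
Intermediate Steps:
g(c, K) = -K/3
C(n, z) = 4 (C(n, z) = 2 - 1*(-2) = 2 + 2 = 4)
29*C(g(6, -1*4), 1) = 29*4 = 116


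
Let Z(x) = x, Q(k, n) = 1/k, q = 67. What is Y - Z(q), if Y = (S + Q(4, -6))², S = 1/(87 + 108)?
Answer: -40723199/608400 ≈ -66.935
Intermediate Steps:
S = 1/195 ≈ 0.0051282
Y = 39601/608400 (Y = (1/195 + 1/4)² = (1/195 + ¼)² = (199/780)² = 39601/608400 ≈ 0.065090)
Y - Z(q) = 39601/608400 - 1*67 = 39601/608400 - 67 = -40723199/608400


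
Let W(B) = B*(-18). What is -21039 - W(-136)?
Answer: -23487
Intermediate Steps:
W(B) = -18*B
-21039 - W(-136) = -21039 - (-18)*(-136) = -21039 - 1*2448 = -21039 - 2448 = -23487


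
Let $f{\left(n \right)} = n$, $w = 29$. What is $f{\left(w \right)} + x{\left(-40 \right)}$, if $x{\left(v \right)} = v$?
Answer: $-11$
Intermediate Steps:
$f{\left(w \right)} + x{\left(-40 \right)} = 29 - 40 = -11$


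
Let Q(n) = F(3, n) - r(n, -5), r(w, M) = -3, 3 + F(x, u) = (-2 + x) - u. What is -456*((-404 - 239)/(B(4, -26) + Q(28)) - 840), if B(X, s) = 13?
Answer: 2534676/7 ≈ 3.6210e+5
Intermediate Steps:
F(x, u) = -5 + x - u (F(x, u) = -3 + ((-2 + x) - u) = -3 + (-2 + x - u) = -5 + x - u)
Q(n) = 1 - n (Q(n) = (-5 + 3 - n) - 1*(-3) = (-2 - n) + 3 = 1 - n)
-456*((-404 - 239)/(B(4, -26) + Q(28)) - 840) = -456*((-404 - 239)/(13 + (1 - 1*28)) - 840) = -456*(-643/(13 + (1 - 28)) - 840) = -456*(-643/(13 - 27) - 840) = -456*(-643/(-14) - 840) = -456*(-643*(-1/14) - 840) = -456*(643/14 - 840) = -456*(-11117/14) = 2534676/7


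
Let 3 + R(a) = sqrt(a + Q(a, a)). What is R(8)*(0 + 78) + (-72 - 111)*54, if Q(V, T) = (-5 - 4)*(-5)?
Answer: -10116 + 78*sqrt(53) ≈ -9548.2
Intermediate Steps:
Q(V, T) = 45 (Q(V, T) = -9*(-5) = 45)
R(a) = -3 + sqrt(45 + a) (R(a) = -3 + sqrt(a + 45) = -3 + sqrt(45 + a))
R(8)*(0 + 78) + (-72 - 111)*54 = (-3 + sqrt(45 + 8))*(0 + 78) + (-72 - 111)*54 = (-3 + sqrt(53))*78 - 183*54 = (-234 + 78*sqrt(53)) - 9882 = -10116 + 78*sqrt(53)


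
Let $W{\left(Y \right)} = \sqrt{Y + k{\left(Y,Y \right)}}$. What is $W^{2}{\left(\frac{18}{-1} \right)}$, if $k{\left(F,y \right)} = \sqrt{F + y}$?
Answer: $-18 + 6 i \approx -18.0 + 6.0 i$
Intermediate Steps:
$W{\left(Y \right)} = \sqrt{Y + \sqrt{2} \sqrt{Y}}$ ($W{\left(Y \right)} = \sqrt{Y + \sqrt{Y + Y}} = \sqrt{Y + \sqrt{2 Y}} = \sqrt{Y + \sqrt{2} \sqrt{Y}}$)
$W^{2}{\left(\frac{18}{-1} \right)} = \left(\sqrt{\frac{18}{-1} + \sqrt{2} \sqrt{\frac{18}{-1}}}\right)^{2} = \left(\sqrt{18 \left(-1\right) + \sqrt{2} \sqrt{18 \left(-1\right)}}\right)^{2} = \left(\sqrt{-18 + \sqrt{2} \sqrt{-18}}\right)^{2} = \left(\sqrt{-18 + \sqrt{2} \cdot 3 i \sqrt{2}}\right)^{2} = \left(\sqrt{-18 + 6 i}\right)^{2} = -18 + 6 i$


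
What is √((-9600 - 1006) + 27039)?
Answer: √16433 ≈ 128.19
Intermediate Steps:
√((-9600 - 1006) + 27039) = √(-10606 + 27039) = √16433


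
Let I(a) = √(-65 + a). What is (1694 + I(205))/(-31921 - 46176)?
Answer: -1694/78097 - 2*√35/78097 ≈ -0.021842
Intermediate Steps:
(1694 + I(205))/(-31921 - 46176) = (1694 + √(-65 + 205))/(-31921 - 46176) = (1694 + √140)/(-78097) = (1694 + 2*√35)*(-1/78097) = -1694/78097 - 2*√35/78097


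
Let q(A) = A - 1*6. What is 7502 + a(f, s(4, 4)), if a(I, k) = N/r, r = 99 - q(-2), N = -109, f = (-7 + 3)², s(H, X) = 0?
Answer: 802605/107 ≈ 7501.0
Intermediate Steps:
f = 16 (f = (-4)² = 16)
q(A) = -6 + A (q(A) = A - 6 = -6 + A)
r = 107 (r = 99 - (-6 - 2) = 99 - 1*(-8) = 99 + 8 = 107)
a(I, k) = -109/107
7502 + a(f, s(4, 4)) = 7502 - 109/107 = 802605/107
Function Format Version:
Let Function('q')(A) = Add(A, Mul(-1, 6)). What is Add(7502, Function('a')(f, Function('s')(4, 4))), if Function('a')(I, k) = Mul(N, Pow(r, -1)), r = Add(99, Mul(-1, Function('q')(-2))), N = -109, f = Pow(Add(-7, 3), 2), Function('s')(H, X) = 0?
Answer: Rational(802605, 107) ≈ 7501.0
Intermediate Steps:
f = 16 (f = Pow(-4, 2) = 16)
Function('q')(A) = Add(-6, A) (Function('q')(A) = Add(A, -6) = Add(-6, A))
r = 107 (r = Add(99, Mul(-1, Add(-6, -2))) = Add(99, Mul(-1, -8)) = Add(99, 8) = 107)
Function('a')(I, k) = Rational(-109, 107) (Function('a')(I, k) = Mul(-109, Pow(107, -1)) = Mul(-109, Rational(1, 107)) = Rational(-109, 107))
Add(7502, Function('a')(f, Function('s')(4, 4))) = Add(7502, Rational(-109, 107)) = Rational(802605, 107)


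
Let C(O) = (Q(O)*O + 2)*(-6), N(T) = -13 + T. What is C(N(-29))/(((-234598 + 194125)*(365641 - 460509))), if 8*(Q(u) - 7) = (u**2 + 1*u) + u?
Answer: 4556/319966047 ≈ 1.4239e-5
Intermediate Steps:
Q(u) = 7 + u/4 + u**2/8 (Q(u) = 7 + ((u**2 + 1*u) + u)/8 = 7 + ((u**2 + u) + u)/8 = 7 + ((u + u**2) + u)/8 = 7 + (u**2 + 2*u)/8 = 7 + (u/4 + u**2/8) = 7 + u/4 + u**2/8)
C(O) = -12 - 6*O*(7 + O/4 + O**2/8) (C(O) = ((7 + O/4 + O**2/8)*O + 2)*(-6) = (O*(7 + O/4 + O**2/8) + 2)*(-6) = (2 + O*(7 + O/4 + O**2/8))*(-6) = -12 - 6*O*(7 + O/4 + O**2/8))
C(N(-29))/(((-234598 + 194125)*(365641 - 460509))) = (-12 - 3*(-13 - 29)*(56 + (-13 - 29)**2 + 2*(-13 - 29))/4)/(((-234598 + 194125)*(365641 - 460509))) = (-12 - 3/4*(-42)*(56 + (-42)**2 + 2*(-42)))/((-40473*(-94868))) = (-12 - 3/4*(-42)*(56 + 1764 - 84))/3839592564 = (-12 - 3/4*(-42)*1736)*(1/3839592564) = (-12 + 54684)*(1/3839592564) = 54672*(1/3839592564) = 4556/319966047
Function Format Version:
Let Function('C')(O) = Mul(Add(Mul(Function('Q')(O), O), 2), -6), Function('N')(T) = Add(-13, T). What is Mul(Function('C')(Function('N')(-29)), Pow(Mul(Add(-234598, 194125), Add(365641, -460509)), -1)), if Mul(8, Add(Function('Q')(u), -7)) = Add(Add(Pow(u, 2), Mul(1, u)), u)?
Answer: Rational(4556, 319966047) ≈ 1.4239e-5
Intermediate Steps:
Function('Q')(u) = Add(7, Mul(Rational(1, 4), u), Mul(Rational(1, 8), Pow(u, 2))) (Function('Q')(u) = Add(7, Mul(Rational(1, 8), Add(Add(Pow(u, 2), Mul(1, u)), u))) = Add(7, Mul(Rational(1, 8), Add(Add(Pow(u, 2), u), u))) = Add(7, Mul(Rational(1, 8), Add(Add(u, Pow(u, 2)), u))) = Add(7, Mul(Rational(1, 8), Add(Pow(u, 2), Mul(2, u)))) = Add(7, Add(Mul(Rational(1, 4), u), Mul(Rational(1, 8), Pow(u, 2)))) = Add(7, Mul(Rational(1, 4), u), Mul(Rational(1, 8), Pow(u, 2))))
Function('C')(O) = Add(-12, Mul(-6, O, Add(7, Mul(Rational(1, 4), O), Mul(Rational(1, 8), Pow(O, 2))))) (Function('C')(O) = Mul(Add(Mul(Add(7, Mul(Rational(1, 4), O), Mul(Rational(1, 8), Pow(O, 2))), O), 2), -6) = Mul(Add(Mul(O, Add(7, Mul(Rational(1, 4), O), Mul(Rational(1, 8), Pow(O, 2)))), 2), -6) = Mul(Add(2, Mul(O, Add(7, Mul(Rational(1, 4), O), Mul(Rational(1, 8), Pow(O, 2))))), -6) = Add(-12, Mul(-6, O, Add(7, Mul(Rational(1, 4), O), Mul(Rational(1, 8), Pow(O, 2))))))
Mul(Function('C')(Function('N')(-29)), Pow(Mul(Add(-234598, 194125), Add(365641, -460509)), -1)) = Mul(Add(-12, Mul(Rational(-3, 4), Add(-13, -29), Add(56, Pow(Add(-13, -29), 2), Mul(2, Add(-13, -29))))), Pow(Mul(Add(-234598, 194125), Add(365641, -460509)), -1)) = Mul(Add(-12, Mul(Rational(-3, 4), -42, Add(56, Pow(-42, 2), Mul(2, -42)))), Pow(Mul(-40473, -94868), -1)) = Mul(Add(-12, Mul(Rational(-3, 4), -42, Add(56, 1764, -84))), Pow(3839592564, -1)) = Mul(Add(-12, Mul(Rational(-3, 4), -42, 1736)), Rational(1, 3839592564)) = Mul(Add(-12, 54684), Rational(1, 3839592564)) = Mul(54672, Rational(1, 3839592564)) = Rational(4556, 319966047)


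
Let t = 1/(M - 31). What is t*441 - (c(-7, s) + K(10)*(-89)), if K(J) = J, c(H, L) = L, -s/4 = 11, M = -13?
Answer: 40655/44 ≈ 923.98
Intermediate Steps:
s = -44 (s = -4*11 = -44)
t = -1/44 (t = 1/(-13 - 31) = 1/(-44) = -1/44 ≈ -0.022727)
t*441 - (c(-7, s) + K(10)*(-89)) = -1/44*441 - (-44 + 10*(-89)) = -441/44 - (-44 - 890) = -441/44 - 1*(-934) = -441/44 + 934 = 40655/44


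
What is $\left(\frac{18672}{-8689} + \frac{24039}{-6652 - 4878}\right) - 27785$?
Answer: $- \frac{2784041326481}{100184170} \approx -27789.0$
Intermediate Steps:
$\left(\frac{18672}{-8689} + \frac{24039}{-6652 - 4878}\right) - 27785 = \left(18672 \left(- \frac{1}{8689}\right) + \frac{24039}{-11530}\right) - 27785 = \left(- \frac{18672}{8689} + 24039 \left(- \frac{1}{11530}\right)\right) - 27785 = \left(- \frac{18672}{8689} - \frac{24039}{11530}\right) - 27785 = - \frac{424163031}{100184170} - 27785 = - \frac{2784041326481}{100184170}$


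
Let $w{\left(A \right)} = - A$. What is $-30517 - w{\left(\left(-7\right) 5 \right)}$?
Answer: $-30552$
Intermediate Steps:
$-30517 - w{\left(\left(-7\right) 5 \right)} = -30517 - - \left(-7\right) 5 = -30517 - \left(-1\right) \left(-35\right) = -30517 - 35 = -30552$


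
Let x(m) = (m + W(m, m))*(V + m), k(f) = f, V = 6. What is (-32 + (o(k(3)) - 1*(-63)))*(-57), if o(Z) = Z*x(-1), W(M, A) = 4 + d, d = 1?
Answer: -5187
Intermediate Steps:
W(M, A) = 5 (W(M, A) = 4 + 1 = 5)
x(m) = (5 + m)*(6 + m) (x(m) = (m + 5)*(6 + m) = (5 + m)*(6 + m))
o(Z) = 20*Z (o(Z) = Z*(30 + (-1)² + 11*(-1)) = Z*(30 + 1 - 11) = Z*20 = 20*Z)
(-32 + (o(k(3)) - 1*(-63)))*(-57) = (-32 + (20*3 - 1*(-63)))*(-57) = (-32 + (60 + 63))*(-57) = (-32 + 123)*(-57) = 91*(-57) = -5187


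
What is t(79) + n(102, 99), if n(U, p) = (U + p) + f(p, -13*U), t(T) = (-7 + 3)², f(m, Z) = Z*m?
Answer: -131057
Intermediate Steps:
t(T) = 16 (t(T) = (-4)² = 16)
n(U, p) = U + p - 13*U*p (n(U, p) = (U + p) + (-13*U)*p = (U + p) - 13*U*p = U + p - 13*U*p)
t(79) + n(102, 99) = 16 + (102 + 99 - 13*102*99) = 16 + (102 + 99 - 131274) = 16 - 131073 = -131057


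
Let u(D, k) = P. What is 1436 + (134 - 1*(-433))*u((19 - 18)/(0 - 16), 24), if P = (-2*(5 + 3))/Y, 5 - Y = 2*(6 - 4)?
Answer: -7636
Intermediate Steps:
Y = 1 (Y = 5 - 2*(6 - 4) = 5 - 2*2 = 5 - 1*4 = 5 - 4 = 1)
P = -16 (P = -2*(5 + 3)/1 = -2*8*1 = -16*1 = -16)
u(D, k) = -16
1436 + (134 - 1*(-433))*u((19 - 18)/(0 - 16), 24) = 1436 + (134 - 1*(-433))*(-16) = 1436 + (134 + 433)*(-16) = 1436 + 567*(-16) = 1436 - 9072 = -7636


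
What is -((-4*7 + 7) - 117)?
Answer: 138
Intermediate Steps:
-((-4*7 + 7) - 117) = -((-28 + 7) - 117) = -(-21 - 117) = -1*(-138) = 138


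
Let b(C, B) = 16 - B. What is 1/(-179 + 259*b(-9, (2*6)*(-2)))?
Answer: 1/10181 ≈ 9.8222e-5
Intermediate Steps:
1/(-179 + 259*b(-9, (2*6)*(-2))) = 1/(-179 + 259*(16 - 2*6*(-2))) = 1/(-179 + 259*(16 - 12*(-2))) = 1/(-179 + 259*(16 - 1*(-24))) = 1/(-179 + 259*(16 + 24)) = 1/(-179 + 259*40) = 1/(-179 + 10360) = 1/10181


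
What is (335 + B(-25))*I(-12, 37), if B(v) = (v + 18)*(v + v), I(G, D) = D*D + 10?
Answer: 944615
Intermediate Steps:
I(G, D) = 10 + D² (I(G, D) = D² + 10 = 10 + D²)
B(v) = 2*v*(18 + v) (B(v) = (18 + v)*(2*v) = 2*v*(18 + v))
(335 + B(-25))*I(-12, 37) = (335 + 2*(-25)*(18 - 25))*(10 + 37²) = (335 + 2*(-25)*(-7))*(10 + 1369) = (335 + 350)*1379 = 685*1379 = 944615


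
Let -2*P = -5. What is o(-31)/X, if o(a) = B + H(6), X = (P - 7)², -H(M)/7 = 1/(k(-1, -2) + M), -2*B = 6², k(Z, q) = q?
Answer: -79/81 ≈ -0.97531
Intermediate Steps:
P = 5/2 (P = -½*(-5) = 5/2 ≈ 2.5000)
B = -18 (B = -½*6² = -½*36 = -18)
H(M) = -7/(-2 + M)
X = 81/4 (X = (5/2 - 7)² = (-9/2)² = 81/4 ≈ 20.250)
o(a) = -79/4 (o(a) = -18 - 7/(-2 + 6) = -18 - 7/4 = -79/4)
o(-31)/X = -79/(4*81/4) = -79/4*4/81 = -79/81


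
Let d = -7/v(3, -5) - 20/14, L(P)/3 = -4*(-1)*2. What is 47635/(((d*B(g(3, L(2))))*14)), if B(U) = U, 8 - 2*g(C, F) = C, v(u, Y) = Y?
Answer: -47635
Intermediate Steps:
L(P) = 24 (L(P) = 3*(-4*(-1)*2) = 3*(4*2) = 3*8 = 24)
g(C, F) = 4 - C/2
d = -1/35 (d = -7/(-5) - 20/14 = -7*(-1/5) - 20*1/14 = 7/5 - 10/7 = -1/35 ≈ -0.028571)
47635/(((d*B(g(3, L(2))))*14)) = 47635/((-(4 - 1/2*3)/35*14)) = 47635/((-(4 - 3/2)/35*14)) = 47635/((-1/35*5/2*14)) = 47635/((-1/14*14)) = 47635/(-1) = 47635*(-1) = -47635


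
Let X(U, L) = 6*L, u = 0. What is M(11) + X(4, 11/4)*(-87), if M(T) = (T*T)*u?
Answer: -2871/2 ≈ -1435.5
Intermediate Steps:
M(T) = 0 (M(T) = (T*T)*0 = T²*0 = 0)
M(11) + X(4, 11/4)*(-87) = 0 + (6*(11/4))*(-87) = 0 + (33/2)*(-87) = 0 - 2871/2 = -2871/2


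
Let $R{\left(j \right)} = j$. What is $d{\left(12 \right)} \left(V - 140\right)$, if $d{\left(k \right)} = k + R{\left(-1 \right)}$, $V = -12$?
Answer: $-1672$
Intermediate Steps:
$d{\left(k \right)} = -1 + k$ ($d{\left(k \right)} = k - 1 = -1 + k$)
$d{\left(12 \right)} \left(V - 140\right) = \left(-1 + 12\right) \left(-12 - 140\right) = 11 \left(-152\right) = -1672$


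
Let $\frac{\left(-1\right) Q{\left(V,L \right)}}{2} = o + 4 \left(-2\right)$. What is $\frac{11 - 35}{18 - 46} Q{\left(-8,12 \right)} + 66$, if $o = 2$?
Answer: $\frac{534}{7} \approx 76.286$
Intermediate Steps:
$Q{\left(V,L \right)} = 12$ ($Q{\left(V,L \right)} = - 2 \left(2 + 4 \left(-2\right)\right) = - 2 \left(2 - 8\right) = \left(-2\right) \left(-6\right) = 12$)
$\frac{11 - 35}{18 - 46} Q{\left(-8,12 \right)} + 66 = \frac{11 - 35}{18 - 46} \cdot 12 + 66 = - \frac{24}{-28} \cdot 12 + 66 = \left(-24\right) \left(- \frac{1}{28}\right) 12 + 66 = \frac{6}{7} \cdot 12 + 66 = \frac{72}{7} + 66 = \frac{534}{7}$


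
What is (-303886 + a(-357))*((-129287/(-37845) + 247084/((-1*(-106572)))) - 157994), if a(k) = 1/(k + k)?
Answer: 1152136980828316443439/23997643173 ≈ 4.8010e+10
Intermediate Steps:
a(k) = 1/(2*k)
(-303886 + a(-357))*((-129287/(-37845) + 247084/((-1*(-106572)))) - 157994) = (-303886 + (1/2)/(-357))*((-129287/(-37845) + 247084/((-1*(-106572)))) - 157994) = (-303886 + (1/2)*(-1/357))*((-129287*(-1/37845) + 247084/106572) - 157994) = (-303886 - 1/714)*((129287/37845 + 247084*(1/106572)) - 157994) = -216974605*((129287/37845 + 61771/26643) - 157994)/714 = -216974605*(1927439012/336101445 - 157994)/714 = -216974605/714*(-53100084262318/336101445) = 1152136980828316443439/23997643173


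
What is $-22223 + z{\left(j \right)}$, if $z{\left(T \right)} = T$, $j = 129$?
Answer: $-22094$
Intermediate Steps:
$-22223 + z{\left(j \right)} = -22223 + 129 = -22094$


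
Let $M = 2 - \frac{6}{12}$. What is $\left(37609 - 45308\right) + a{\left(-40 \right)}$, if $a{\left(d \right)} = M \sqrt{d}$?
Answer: $-7699 + 3 i \sqrt{10} \approx -7699.0 + 9.4868 i$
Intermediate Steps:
$M = \frac{3}{2}$ ($M = 2 - \frac{1}{2} = \frac{3}{2} \approx 1.5$)
$a{\left(d \right)} = \frac{3 \sqrt{d}}{2}$
$\left(37609 - 45308\right) + a{\left(-40 \right)} = \left(37609 - 45308\right) + \frac{3 \sqrt{-40}}{2} = -7699 + \frac{3 \cdot 2 i \sqrt{10}}{2} = -7699 + 3 i \sqrt{10}$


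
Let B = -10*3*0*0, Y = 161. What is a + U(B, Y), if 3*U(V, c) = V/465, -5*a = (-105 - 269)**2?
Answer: -139876/5 ≈ -27975.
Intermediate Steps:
B = 0 (B = -0*0 = -10*0 = 0)
a = -139876/5 (a = -(-105 - 269)**2/5 = -1/5*(-374)**2 = -1/5*139876 = -139876/5 ≈ -27975.)
U(V, c) = V/1395 (U(V, c) = (V/465)/3 = V/1395)
a + U(B, Y) = -139876/5 + (1/1395)*0 = -139876/5 + 0 = -139876/5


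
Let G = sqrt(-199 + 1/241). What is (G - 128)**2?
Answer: (30848 - I*sqrt(11557878))**2/58081 ≈ 16185.0 - 3611.3*I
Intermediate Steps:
G = I*sqrt(11557878)/241 (G = sqrt(-199 + 1/241) = sqrt(-47958/241) = I*sqrt(11557878)/241 ≈ 14.107*I)
(G - 128)**2 = (I*sqrt(11557878)/241 - 128)**2 = (-128 + I*sqrt(11557878)/241)**2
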